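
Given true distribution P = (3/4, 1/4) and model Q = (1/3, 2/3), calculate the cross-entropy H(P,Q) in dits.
0.4019 dits

Cross-entropy: H(P,Q) = -Σ p(x) log q(x)

Alternatively: H(P,Q) = H(P) + D_KL(P||Q)
H(P) = 0.2442 dits
D_KL(P||Q) = 0.1576 dits

H(P,Q) = 0.2442 + 0.1576 = 0.4019 dits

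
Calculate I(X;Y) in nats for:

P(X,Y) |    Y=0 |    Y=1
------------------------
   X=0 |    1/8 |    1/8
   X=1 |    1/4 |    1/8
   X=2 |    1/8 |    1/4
0.0425 nats

Mutual information: I(X;Y) = H(X) + H(Y) - H(X,Y)

Marginals:
P(X) = (1/4, 3/8, 3/8), H(X) = 1.0822 nats
P(Y) = (1/2, 1/2), H(Y) = 0.6931 nats

Joint entropy: H(X,Y) = 1.7329 nats

I(X;Y) = 1.0822 + 0.6931 - 1.7329 = 0.0425 nats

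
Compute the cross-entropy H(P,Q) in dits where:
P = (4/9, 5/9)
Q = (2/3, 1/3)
0.3433 dits

Cross-entropy: H(P,Q) = -Σ p(x) log q(x)

Alternatively: H(P,Q) = H(P) + D_KL(P||Q)
H(P) = 0.2983 dits
D_KL(P||Q) = 0.0450 dits

H(P,Q) = 0.2983 + 0.0450 = 0.3433 dits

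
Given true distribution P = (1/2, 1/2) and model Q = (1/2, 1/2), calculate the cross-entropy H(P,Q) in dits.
0.3010 dits

Cross-entropy: H(P,Q) = -Σ p(x) log q(x)

Alternatively: H(P,Q) = H(P) + D_KL(P||Q)
H(P) = 0.3010 dits
D_KL(P||Q) = 0.0000 dits

H(P,Q) = 0.3010 + 0.0000 = 0.3010 dits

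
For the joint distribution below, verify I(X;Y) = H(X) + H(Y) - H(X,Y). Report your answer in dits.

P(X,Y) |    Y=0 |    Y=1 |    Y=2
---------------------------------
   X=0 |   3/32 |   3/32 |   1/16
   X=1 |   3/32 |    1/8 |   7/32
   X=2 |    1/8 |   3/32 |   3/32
I(X;Y) = 0.0136 dits

Mutual information has multiple equivalent forms:
- I(X;Y) = H(X) - H(X|Y)
- I(X;Y) = H(Y) - H(Y|X)
- I(X;Y) = H(X) + H(Y) - H(X,Y)

Computing all quantities:
H(X) = 0.4654, H(Y) = 0.4755, H(X,Y) = 0.9273
H(X|Y) = 0.4518, H(Y|X) = 0.4619

Verification:
H(X) - H(X|Y) = 0.4654 - 0.4518 = 0.0136
H(Y) - H(Y|X) = 0.4755 - 0.4619 = 0.0136
H(X) + H(Y) - H(X,Y) = 0.4654 + 0.4755 - 0.9273 = 0.0136

All forms give I(X;Y) = 0.0136 dits. ✓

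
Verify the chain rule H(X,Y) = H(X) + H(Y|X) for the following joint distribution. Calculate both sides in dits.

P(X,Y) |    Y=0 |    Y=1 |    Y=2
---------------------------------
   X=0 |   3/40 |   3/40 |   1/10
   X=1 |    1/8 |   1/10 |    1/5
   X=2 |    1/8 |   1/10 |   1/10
H(X,Y) = 0.9343, H(X) = 0.4671, H(Y|X) = 0.4672 (all in dits)

Chain rule: H(X,Y) = H(X) + H(Y|X)

Left side — joint entropy directly:
H(X,Y) = -Σ p(x,y) log p(x,y) = 0.9343 dits

Right side — compute H(Y|X) from the conditional distributions:
P(X) = (1/4, 17/40, 13/40), so H(X) = 0.4671 dits
H(Y|X) = Σ_x P(X=x) · H(Y|X=x):
  P(Y|X=0) = (3/10, 3/10, 2/5), H(Y|X=0) = 0.4729, weight P(X=0) = 1/4
  P(Y|X=1) = (5/17, 4/17, 8/17), H(Y|X=1) = 0.4582, weight P(X=1) = 17/40
  P(Y|X=2) = (5/13, 4/13, 4/13), H(Y|X=2) = 0.4746, weight P(X=2) = 13/40
H(Y|X) = 0.4672 dits

H(X) + H(Y|X) = 0.4671 + 0.4672 = 0.9343 dits

Both sides equal 0.9343 dits. ✓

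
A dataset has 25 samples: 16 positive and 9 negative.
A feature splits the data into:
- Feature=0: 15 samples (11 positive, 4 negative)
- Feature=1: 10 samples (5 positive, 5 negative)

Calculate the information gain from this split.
0.0407 bits

Information Gain = H(Y) - H(Y|Feature)

Before split:
P(positive) = 16/25 = 0.6400
H(Y) = 0.9427 bits

After split:
Feature=0: H = 0.8366 bits (weight = 15/25)
Feature=1: H = 1.0000 bits (weight = 10/25)
H(Y|Feature) = (15/25)×0.8366 + (10/25)×1.0000 = 0.9020 bits

Information Gain = 0.9427 - 0.9020 = 0.0407 bits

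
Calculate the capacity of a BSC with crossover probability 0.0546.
0.6944 bits

For a binary symmetric channel (BSC) with error probability p:
Capacity C = 1 - H(p) bits per symbol

where H(p) = -p log₂(p) - (1-p) log₂(1-p) is the binary entropy function.

H(0.0546) = 0.3056 bits
C = 1 - 0.3056 = 0.6944 bits per symbol

This means we can reliably transmit up to 0.6944 bits of information per channel use.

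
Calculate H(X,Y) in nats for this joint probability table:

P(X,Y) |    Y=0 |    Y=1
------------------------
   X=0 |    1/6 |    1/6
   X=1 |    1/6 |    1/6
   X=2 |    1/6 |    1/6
1.7918 nats

Joint entropy is H(X,Y) = -Σ_{x,y} p(x,y) log p(x,y).

Summing over all non-zero entries:
H(X,Y) = -[1/6·log_e(1/6) + 1/6·log_e(1/6) + 1/6·log_e(1/6) + 1/6·log_e(1/6) + 1/6·log_e(1/6) + 1/6·log_e(1/6)]
H(X,Y) = 1.7918 nats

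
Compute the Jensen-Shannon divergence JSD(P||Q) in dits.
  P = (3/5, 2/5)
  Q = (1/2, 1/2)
0.0022 dits

Jensen-Shannon divergence is:
JSD(P||Q) = 0.5 × D_KL(P||M) + 0.5 × D_KL(Q||M)
where M = 0.5 × (P + Q) is the mixture distribution.

M = 0.5 × (3/5, 2/5) + 0.5 × (1/2, 1/2) = (11/20, 9/20)

D_KL(P||M) = 0.0022 dits
D_KL(Q||M) = 0.0022 dits

JSD(P||Q) = 0.5 × 0.0022 + 0.5 × 0.0022 = 0.0022 dits

Unlike KL divergence, JSD is symmetric and bounded: 0 ≤ JSD ≤ log(2).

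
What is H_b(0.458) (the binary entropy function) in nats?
0.6896 nats

The binary entropy function is:
H(p) = -p log(p) - (1-p) log(1-p)

H(0.458) = -0.458 × log_e(0.458) - 0.542 × log_e(0.542)
H(0.458) = 0.6896 nats

Note: Binary entropy is maximized at p=0.5 (H=1 bit) and minimized at p=0 or p=1 (H=0).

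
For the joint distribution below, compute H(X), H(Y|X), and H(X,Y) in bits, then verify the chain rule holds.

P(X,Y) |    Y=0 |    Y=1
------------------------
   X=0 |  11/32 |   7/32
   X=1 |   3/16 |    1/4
H(X,Y) = 1.9620, H(X) = 0.9887, H(Y|X) = 0.9733 (all in bits)

Chain rule: H(X,Y) = H(X) + H(Y|X)

Left side — joint entropy directly:
H(X,Y) = -Σ p(x,y) log p(x,y) = 1.9620 bits

Right side — compute H(Y|X) from the conditional distributions:
P(X) = (9/16, 7/16), so H(X) = 0.9887 bits
H(Y|X) = Σ_x P(X=x) · H(Y|X=x):
  P(Y|X=0) = (11/18, 7/18), H(Y|X=0) = 0.9641, weight P(X=0) = 9/16
  P(Y|X=1) = (3/7, 4/7), H(Y|X=1) = 0.9852, weight P(X=1) = 7/16
H(Y|X) = 0.9733 bits

H(X) + H(Y|X) = 0.9887 + 0.9733 = 1.9620 bits

Both sides equal 1.9620 bits. ✓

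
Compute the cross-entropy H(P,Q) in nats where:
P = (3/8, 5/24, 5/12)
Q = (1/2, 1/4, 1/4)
1.1264 nats

Cross-entropy: H(P,Q) = -Σ p(x) log q(x)

Alternatively: H(P,Q) = H(P) + D_KL(P||Q)
H(P) = 1.0594 nats
D_KL(P||Q) = 0.0670 nats

H(P,Q) = 1.0594 + 0.0670 = 1.1264 nats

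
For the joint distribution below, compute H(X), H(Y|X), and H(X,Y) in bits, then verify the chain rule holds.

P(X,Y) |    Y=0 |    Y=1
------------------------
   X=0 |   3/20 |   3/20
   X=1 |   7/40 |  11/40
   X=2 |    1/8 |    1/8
H(X,Y) = 2.5233, H(X) = 1.5395, H(Y|X) = 0.9838 (all in bits)

Chain rule: H(X,Y) = H(X) + H(Y|X)

Left side — joint entropy directly:
H(X,Y) = -Σ p(x,y) log p(x,y) = 2.5233 bits

Right side — compute H(Y|X) from the conditional distributions:
P(X) = (3/10, 9/20, 1/4), so H(X) = 1.5395 bits
H(Y|X) = Σ_x P(X=x) · H(Y|X=x):
  P(Y|X=0) = (1/2, 1/2), H(Y|X=0) = 1.0000, weight P(X=0) = 3/10
  P(Y|X=1) = (7/18, 11/18), H(Y|X=1) = 0.9641, weight P(X=1) = 9/20
  P(Y|X=2) = (1/2, 1/2), H(Y|X=2) = 1.0000, weight P(X=2) = 1/4
H(Y|X) = 0.9838 bits

H(X) + H(Y|X) = 1.5395 + 0.9838 = 2.5233 bits

Both sides equal 2.5233 bits. ✓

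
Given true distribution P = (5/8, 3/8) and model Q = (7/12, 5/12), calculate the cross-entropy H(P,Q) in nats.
0.6652 nats

Cross-entropy: H(P,Q) = -Σ p(x) log q(x)

Alternatively: H(P,Q) = H(P) + D_KL(P||Q)
H(P) = 0.6616 nats
D_KL(P||Q) = 0.0036 nats

H(P,Q) = 0.6616 + 0.0036 = 0.6652 nats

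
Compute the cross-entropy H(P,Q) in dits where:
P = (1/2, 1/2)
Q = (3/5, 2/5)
0.3099 dits

Cross-entropy: H(P,Q) = -Σ p(x) log q(x)

Alternatively: H(P,Q) = H(P) + D_KL(P||Q)
H(P) = 0.3010 dits
D_KL(P||Q) = 0.0089 dits

H(P,Q) = 0.3010 + 0.0089 = 0.3099 dits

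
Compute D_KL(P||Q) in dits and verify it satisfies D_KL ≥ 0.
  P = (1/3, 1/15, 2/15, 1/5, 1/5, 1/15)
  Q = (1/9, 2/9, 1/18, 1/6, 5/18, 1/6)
0.1357 dits

KL divergence satisfies the Gibbs inequality: D_KL(P||Q) ≥ 0 for all distributions P, Q.

D_KL(P||Q) = Σ p(x) log(p(x)/q(x))
Term by term:
  x=0: 1/3 × log_10[(1/3)/(1/9)] = 0.1590
  x=1: 1/15 × log_10[(1/15)/(2/9)] = -0.0349
  x=2: 2/15 × log_10[(2/15)/(1/18)] = 0.0507
  x=3: 1/5 × log_10[(1/5)/(1/6)] = 0.0158
  x=4: 1/5 × log_10[(1/5)/(5/18)] = -0.0285
  x=5: 1/15 × log_10[(1/15)/(1/6)] = -0.0265
D_KL(P||Q) = 0.1357 dits

D_KL(P||Q) = 0.1357 ≥ 0 ✓

This non-negativity is a fundamental property: relative entropy cannot be negative because it measures how different Q is from P.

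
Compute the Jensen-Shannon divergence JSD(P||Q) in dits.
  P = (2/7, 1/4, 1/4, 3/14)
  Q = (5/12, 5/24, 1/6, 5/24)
0.0049 dits

Jensen-Shannon divergence is:
JSD(P||Q) = 0.5 × D_KL(P||M) + 0.5 × D_KL(Q||M)
where M = 0.5 × (P + Q) is the mixture distribution.

M = 0.5 × (2/7, 1/4, 1/4, 3/14) + 0.5 × (5/12, 5/24, 1/6, 5/24) = (0.35119, 0.229167, 5/24, 0.21131)

D_KL(P||M) = 0.0049 dits
D_KL(Q||M) = 0.0049 dits

JSD(P||Q) = 0.5 × 0.0049 + 0.5 × 0.0049 = 0.0049 dits

Unlike KL divergence, JSD is symmetric and bounded: 0 ≤ JSD ≤ log(2).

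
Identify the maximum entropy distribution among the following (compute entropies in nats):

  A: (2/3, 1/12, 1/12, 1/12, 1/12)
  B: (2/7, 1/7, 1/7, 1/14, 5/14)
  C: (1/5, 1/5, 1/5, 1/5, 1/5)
C

For a discrete distribution over n outcomes, entropy is maximized by the uniform distribution.

Computing entropies:
H(A) = 1.0986 nats
H(B) = 1.4701 nats
H(C) = 1.6094 nats

The uniform distribution (where all probabilities equal 1/5) achieves the maximum entropy of log_e(5) = 1.6094 nats.

Distribution C has the highest entropy.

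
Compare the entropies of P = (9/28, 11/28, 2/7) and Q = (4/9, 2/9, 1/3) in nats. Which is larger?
P

Computing entropies in nats:
H(P) = 1.0898
H(Q) = 1.0609

Distribution P has higher entropy.

Intuition: The distribution closer to uniform (more spread out) has higher entropy.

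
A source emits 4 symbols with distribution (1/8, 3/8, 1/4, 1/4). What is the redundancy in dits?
0.0284 dits

Redundancy measures how far a source is from maximum entropy:
R = H_max - H(X)

Maximum entropy for 4 symbols: H_max = log_10(4) = 0.6021 dits
Actual entropy: H(X) = 0.5737 dits
Redundancy: R = 0.6021 - 0.5737 = 0.0284 dits

This redundancy represents potential for compression: the source could be compressed by 0.0284 dits per symbol.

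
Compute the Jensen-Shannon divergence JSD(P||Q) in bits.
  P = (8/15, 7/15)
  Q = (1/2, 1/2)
0.0008 bits

Jensen-Shannon divergence is:
JSD(P||Q) = 0.5 × D_KL(P||M) + 0.5 × D_KL(Q||M)
where M = 0.5 × (P + Q) is the mixture distribution.

M = 0.5 × (8/15, 7/15) + 0.5 × (1/2, 1/2) = (0.516667, 0.483333)

D_KL(P||M) = 0.0008 bits
D_KL(Q||M) = 0.0008 bits

JSD(P||Q) = 0.5 × 0.0008 + 0.5 × 0.0008 = 0.0008 bits

Unlike KL divergence, JSD is symmetric and bounded: 0 ≤ JSD ≤ log(2).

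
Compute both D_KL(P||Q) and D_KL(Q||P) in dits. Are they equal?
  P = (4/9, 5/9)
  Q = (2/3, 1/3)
D_KL(P||Q) = 0.0450, D_KL(Q||P) = 0.0434

KL divergence is not symmetric: D_KL(P||Q) ≠ D_KL(Q||P) in general.

D_KL(P||Q) = 0.0450 dits
D_KL(Q||P) = 0.0434 dits

No, they are not equal!

This asymmetry is why KL divergence is not a true distance metric.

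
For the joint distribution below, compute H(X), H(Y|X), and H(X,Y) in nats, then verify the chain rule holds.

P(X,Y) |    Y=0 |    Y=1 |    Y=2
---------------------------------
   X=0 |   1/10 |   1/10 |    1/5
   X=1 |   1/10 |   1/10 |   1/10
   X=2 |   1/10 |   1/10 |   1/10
H(X,Y) = 2.1640, H(X) = 1.0889, H(Y|X) = 1.0751 (all in nats)

Chain rule: H(X,Y) = H(X) + H(Y|X)

Left side — joint entropy directly:
H(X,Y) = -Σ p(x,y) log p(x,y) = 2.1640 nats

Right side — compute H(Y|X) from the conditional distributions:
P(X) = (2/5, 3/10, 3/10), so H(X) = 1.0889 nats
H(Y|X) = Σ_x P(X=x) · H(Y|X=x):
  P(Y|X=0) = (1/4, 1/4, 1/2), H(Y|X=0) = 1.0397, weight P(X=0) = 2/5
  P(Y|X=1) = (1/3, 1/3, 1/3), H(Y|X=1) = 1.0986, weight P(X=1) = 3/10
  P(Y|X=2) = (1/3, 1/3, 1/3), H(Y|X=2) = 1.0986, weight P(X=2) = 3/10
H(Y|X) = 1.0751 nats

H(X) + H(Y|X) = 1.0889 + 1.0751 = 2.1640 nats

Both sides equal 2.1640 nats. ✓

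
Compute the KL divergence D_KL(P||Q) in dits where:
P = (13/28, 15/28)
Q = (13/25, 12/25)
0.0027 dits

KL divergence: D_KL(P||Q) = Σ p(x) log(p(x)/q(x))

Computing term by term:
  x=0: 13/28 × log_10[(13/28)/(13/25)] = 13/28 × -0.0492 = -0.0229
  x=1: 15/28 × log_10[(15/28)/(12/25)] = 15/28 × 0.0477 = 0.0255

D_KL(P||Q) = 0.0027 dits

Note: KL divergence is always non-negative and equals 0 iff P = Q.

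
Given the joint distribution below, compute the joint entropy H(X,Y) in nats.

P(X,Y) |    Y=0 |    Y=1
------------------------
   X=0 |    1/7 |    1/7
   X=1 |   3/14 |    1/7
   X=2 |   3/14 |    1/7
1.7721 nats

Joint entropy is H(X,Y) = -Σ_{x,y} p(x,y) log p(x,y).

Summing over all non-zero entries:
H(X,Y) = -[1/7·log_e(1/7) + 1/7·log_e(1/7) + 3/14·log_e(3/14) + 1/7·log_e(1/7) + 3/14·log_e(3/14) + 1/7·log_e(1/7)]
H(X,Y) = 1.7721 nats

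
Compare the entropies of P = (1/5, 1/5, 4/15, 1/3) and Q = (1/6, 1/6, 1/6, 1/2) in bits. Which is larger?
P

Computing entropies in bits:
H(P) = 1.9656
H(Q) = 1.7925

Distribution P has higher entropy.

Intuition: The distribution closer to uniform (more spread out) has higher entropy.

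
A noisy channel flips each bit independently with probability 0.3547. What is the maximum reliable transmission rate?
0.0618 bits

For a binary symmetric channel (BSC) with error probability p:
Capacity C = 1 - H(p) bits per symbol

where H(p) = -p log₂(p) - (1-p) log₂(1-p) is the binary entropy function.

H(0.3547) = 0.9382 bits
C = 1 - 0.9382 = 0.0618 bits per symbol

This means we can reliably transmit up to 0.0618 bits of information per channel use.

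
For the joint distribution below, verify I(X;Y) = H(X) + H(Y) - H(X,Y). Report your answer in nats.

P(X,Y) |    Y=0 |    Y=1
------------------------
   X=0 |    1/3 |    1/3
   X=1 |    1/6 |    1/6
I(X;Y) = 0.0000 nats

Mutual information has multiple equivalent forms:
- I(X;Y) = H(X) - H(X|Y)
- I(X;Y) = H(Y) - H(Y|X)
- I(X;Y) = H(X) + H(Y) - H(X,Y)

Computing all quantities:
H(X) = 0.6365, H(Y) = 0.6931, H(X,Y) = 1.3297
H(X|Y) = 0.6365, H(Y|X) = 0.6931

Verification:
H(X) - H(X|Y) = 0.6365 - 0.6365 = 0.0000
H(Y) - H(Y|X) = 0.6931 - 0.6931 = 0.0000
H(X) + H(Y) - H(X,Y) = 0.6365 + 0.6931 - 1.3297 = 0.0000

All forms give I(X;Y) = 0.0000 nats. ✓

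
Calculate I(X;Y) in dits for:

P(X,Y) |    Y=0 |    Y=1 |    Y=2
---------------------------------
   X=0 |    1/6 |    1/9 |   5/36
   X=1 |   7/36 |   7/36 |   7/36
0.0014 dits

Mutual information: I(X;Y) = H(X) + H(Y) - H(X,Y)

Marginals:
P(X) = (5/12, 7/12), H(X) = 0.2950 dits
P(Y) = (13/36, 11/36, 1/3), H(Y) = 0.4761 dits

Joint entropy: H(X,Y) = 0.7697 dits

I(X;Y) = 0.2950 + 0.4761 - 0.7697 = 0.0014 dits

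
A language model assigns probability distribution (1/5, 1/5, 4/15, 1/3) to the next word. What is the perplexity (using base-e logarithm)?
3.9057

Perplexity is e^H (or exp(H) for natural log).

First, H = -Σ p log p = 1.3624 nats
Perplexity = e^1.3624 = 3.9057

Interpretation: The model's uncertainty is equivalent to choosing uniformly among 3.9 options.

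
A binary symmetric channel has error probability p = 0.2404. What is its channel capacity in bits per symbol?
0.2043 bits

For a binary symmetric channel (BSC) with error probability p:
Capacity C = 1 - H(p) bits per symbol

where H(p) = -p log₂(p) - (1-p) log₂(1-p) is the binary entropy function.

H(0.2404) = 0.7957 bits
C = 1 - 0.7957 = 0.2043 bits per symbol

This means we can reliably transmit up to 0.2043 bits of information per channel use.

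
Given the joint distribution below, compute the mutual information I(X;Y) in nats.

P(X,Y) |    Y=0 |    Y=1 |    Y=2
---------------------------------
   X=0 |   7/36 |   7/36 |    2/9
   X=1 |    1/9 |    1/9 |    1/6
0.0021 nats

Mutual information: I(X;Y) = H(X) + H(Y) - H(X,Y)

Marginals:
P(X) = (11/18, 7/18), H(X) = 0.6682 nats
P(Y) = (11/36, 11/36, 7/18), H(Y) = 1.0918 nats

Joint entropy: H(X,Y) = 1.7580 nats

I(X;Y) = 0.6682 + 1.0918 - 1.7580 = 0.0021 nats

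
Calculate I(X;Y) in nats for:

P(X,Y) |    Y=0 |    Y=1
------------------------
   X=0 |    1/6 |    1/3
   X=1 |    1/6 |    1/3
0.0000 nats

Mutual information: I(X;Y) = H(X) + H(Y) - H(X,Y)

Marginals:
P(X) = (1/2, 1/2), H(X) = 0.6931 nats
P(Y) = (1/3, 2/3), H(Y) = 0.6365 nats

Joint entropy: H(X,Y) = 1.3297 nats

I(X;Y) = 0.6931 + 0.6365 - 1.3297 = 0.0000 nats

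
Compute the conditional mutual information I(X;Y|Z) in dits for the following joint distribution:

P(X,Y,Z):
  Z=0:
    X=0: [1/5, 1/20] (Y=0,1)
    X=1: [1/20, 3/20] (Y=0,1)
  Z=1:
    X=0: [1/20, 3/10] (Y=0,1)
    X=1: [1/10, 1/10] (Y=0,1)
0.0485 dits

Conditional mutual information: I(X;Y|Z) = H(X|Z) + H(Y|Z) - H(X,Y|Z)

H(Z) = 0.2989
H(X,Z) = 0.5897 → H(X|Z) = 0.2908
H(Y,Z) = 0.5731 → H(Y|Z) = 0.2742
H(X,Y,Z) = 0.8154 → H(X,Y|Z) = 0.5165

I(X;Y|Z) = 0.2908 + 0.2742 - 0.5165 = 0.0485 dits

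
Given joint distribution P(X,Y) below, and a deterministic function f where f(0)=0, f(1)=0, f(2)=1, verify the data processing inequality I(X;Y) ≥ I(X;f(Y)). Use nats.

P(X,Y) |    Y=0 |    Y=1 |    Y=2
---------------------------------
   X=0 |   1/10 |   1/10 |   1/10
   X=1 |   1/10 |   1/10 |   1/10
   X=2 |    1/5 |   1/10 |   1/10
I(X;Y) = 0.0138, I(X;f(Y)) = 0.0040, inequality holds: 0.0138 ≥ 0.0040

Data Processing Inequality: For any Markov chain X → Y → Z, we have I(X;Y) ≥ I(X;Z).

Here Z = f(Y) is a deterministic function of Y, forming X → Y → Z.

Original I(X;Y) = 0.0138 nats

After applying f:
P(X,Z) where Z=f(Y):
- P(X,Z=0) = P(X,Y=0) + P(X,Y=1)
- P(X,Z=1) = P(X,Y=2)

I(X;Z) = I(X;f(Y)) = 0.0040 nats

Verification: 0.0138 ≥ 0.0040 ✓

Information cannot be created by processing; the function f can only lose information about X.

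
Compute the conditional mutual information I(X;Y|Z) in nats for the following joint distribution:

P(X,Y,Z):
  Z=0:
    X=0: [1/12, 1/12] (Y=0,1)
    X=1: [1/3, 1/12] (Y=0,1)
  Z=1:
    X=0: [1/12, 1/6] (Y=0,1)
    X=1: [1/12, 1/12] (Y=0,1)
0.0307 nats

Conditional mutual information: I(X;Y|Z) = H(X|Z) + H(Y|Z) - H(X,Y|Z)

H(Z) = 0.6792
H(X,Z) = 1.3086 → H(X|Z) = 0.6294
H(Y,Z) = 1.3086 → H(Y|Z) = 0.6294
H(X,Y,Z) = 1.9073 → H(X,Y|Z) = 1.2281

I(X;Y|Z) = 0.6294 + 0.6294 - 1.2281 = 0.0307 nats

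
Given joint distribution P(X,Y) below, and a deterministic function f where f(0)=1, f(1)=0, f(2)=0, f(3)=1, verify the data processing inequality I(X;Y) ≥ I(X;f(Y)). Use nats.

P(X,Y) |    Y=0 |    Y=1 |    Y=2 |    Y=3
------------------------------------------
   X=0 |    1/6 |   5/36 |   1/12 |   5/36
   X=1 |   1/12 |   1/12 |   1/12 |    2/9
I(X;Y) = 0.0293, I(X;f(Y)) = 0.0024, inequality holds: 0.0293 ≥ 0.0024

Data Processing Inequality: For any Markov chain X → Y → Z, we have I(X;Y) ≥ I(X;Z).

Here Z = f(Y) is a deterministic function of Y, forming X → Y → Z.

Original I(X;Y) = 0.0293 nats

After applying f:
P(X,Z) where Z=f(Y):
- P(X,Z=0) = P(X,Y=1) + P(X,Y=2)
- P(X,Z=1) = P(X,Y=0) + P(X,Y=3)

I(X;Z) = I(X;f(Y)) = 0.0024 nats

Verification: 0.0293 ≥ 0.0024 ✓

Information cannot be created by processing; the function f can only lose information about X.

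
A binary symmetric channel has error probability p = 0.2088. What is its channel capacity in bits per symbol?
0.2608 bits

For a binary symmetric channel (BSC) with error probability p:
Capacity C = 1 - H(p) bits per symbol

where H(p) = -p log₂(p) - (1-p) log₂(1-p) is the binary entropy function.

H(0.2088) = 0.7392 bits
C = 1 - 0.7392 = 0.2608 bits per symbol

This means we can reliably transmit up to 0.2608 bits of information per channel use.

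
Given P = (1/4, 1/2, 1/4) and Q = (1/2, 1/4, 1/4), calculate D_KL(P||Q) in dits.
0.0753 dits

KL divergence: D_KL(P||Q) = Σ p(x) log(p(x)/q(x))

Computing term by term:
  x=0: 1/4 × log_10[(1/4)/(1/2)] = 1/4 × -0.3010 = -0.0753
  x=1: 1/2 × log_10[(1/2)/(1/4)] = 1/2 × 0.3010 = 0.1505
  x=2: 1/4 × log_10[(1/4)/(1/4)] = 1/4 × 0.0000 = 0.0000

D_KL(P||Q) = 0.0753 dits

Note: KL divergence is always non-negative and equals 0 iff P = Q.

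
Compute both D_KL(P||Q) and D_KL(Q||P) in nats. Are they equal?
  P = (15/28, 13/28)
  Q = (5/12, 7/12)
D_KL(P||Q) = 0.0287, D_KL(Q||P) = 0.0284

KL divergence is not symmetric: D_KL(P||Q) ≠ D_KL(Q||P) in general.

D_KL(P||Q) = 0.0287 nats
D_KL(Q||P) = 0.0284 nats

No, they are not equal!

This asymmetry is why KL divergence is not a true distance metric.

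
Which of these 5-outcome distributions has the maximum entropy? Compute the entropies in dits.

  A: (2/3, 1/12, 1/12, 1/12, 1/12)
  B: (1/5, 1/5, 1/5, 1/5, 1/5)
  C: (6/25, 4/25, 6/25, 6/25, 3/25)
B

For a discrete distribution over n outcomes, entropy is maximized by the uniform distribution.

Computing entropies:
H(A) = 0.4771 dits
H(B) = 0.6990 dits
H(C) = 0.6841 dits

The uniform distribution (where all probabilities equal 1/5) achieves the maximum entropy of log_10(5) = 0.6990 dits.

Distribution B has the highest entropy.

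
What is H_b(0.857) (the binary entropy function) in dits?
0.1782 dits

The binary entropy function is:
H(p) = -p log(p) - (1-p) log(1-p)

H(0.857) = -0.857 × log_10(0.857) - 0.143 × log_10(0.143)
H(0.857) = 0.1782 dits

Note: Binary entropy is maximized at p=0.5 (H=1 bit) and minimized at p=0 or p=1 (H=0).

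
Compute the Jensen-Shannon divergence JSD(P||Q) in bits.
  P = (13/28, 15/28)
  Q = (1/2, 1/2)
0.0009 bits

Jensen-Shannon divergence is:
JSD(P||Q) = 0.5 × D_KL(P||M) + 0.5 × D_KL(Q||M)
where M = 0.5 × (P + Q) is the mixture distribution.

M = 0.5 × (13/28, 15/28) + 0.5 × (1/2, 1/2) = (0.482143, 0.517857)

D_KL(P||M) = 0.0009 bits
D_KL(Q||M) = 0.0009 bits

JSD(P||Q) = 0.5 × 0.0009 + 0.5 × 0.0009 = 0.0009 bits

Unlike KL divergence, JSD is symmetric and bounded: 0 ≤ JSD ≤ log(2).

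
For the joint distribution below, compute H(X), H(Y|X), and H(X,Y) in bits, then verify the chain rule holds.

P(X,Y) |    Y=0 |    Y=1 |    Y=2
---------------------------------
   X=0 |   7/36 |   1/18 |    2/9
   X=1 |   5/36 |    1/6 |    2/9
H(X,Y) = 2.4818, H(X) = 0.9978, H(Y|X) = 1.4841 (all in bits)

Chain rule: H(X,Y) = H(X) + H(Y|X)

Left side — joint entropy directly:
H(X,Y) = -Σ p(x,y) log p(x,y) = 2.4818 bits

Right side — compute H(Y|X) from the conditional distributions:
P(X) = (17/36, 19/36), so H(X) = 0.9978 bits
H(Y|X) = Σ_x P(X=x) · H(Y|X=x):
  P(Y|X=0) = (7/17, 2/17, 8/17), H(Y|X=0) = 1.4021, weight P(X=0) = 17/36
  P(Y|X=1) = (5/19, 6/19, 8/19), H(Y|X=1) = 1.5574, weight P(X=1) = 19/36
H(Y|X) = 1.4841 bits

H(X) + H(Y|X) = 0.9978 + 1.4841 = 2.4818 bits

Both sides equal 2.4818 bits. ✓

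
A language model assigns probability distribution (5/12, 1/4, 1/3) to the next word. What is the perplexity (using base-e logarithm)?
2.9375

Perplexity is e^H (or exp(H) for natural log).

First, H = -Σ p log p = 1.0776 nats
Perplexity = e^1.0776 = 2.9375

Interpretation: The model's uncertainty is equivalent to choosing uniformly among 2.9 options.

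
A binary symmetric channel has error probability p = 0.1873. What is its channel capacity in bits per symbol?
0.3042 bits

For a binary symmetric channel (BSC) with error probability p:
Capacity C = 1 - H(p) bits per symbol

where H(p) = -p log₂(p) - (1-p) log₂(1-p) is the binary entropy function.

H(0.1873) = 0.6958 bits
C = 1 - 0.6958 = 0.3042 bits per symbol

This means we can reliably transmit up to 0.3042 bits of information per channel use.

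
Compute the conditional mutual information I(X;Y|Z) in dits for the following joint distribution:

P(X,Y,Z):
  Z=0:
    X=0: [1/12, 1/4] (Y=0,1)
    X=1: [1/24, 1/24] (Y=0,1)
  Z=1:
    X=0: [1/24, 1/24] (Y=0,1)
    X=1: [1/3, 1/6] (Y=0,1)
0.0059 dits

Conditional mutual information: I(X;Y|Z) = H(X|Z) + H(Y|Z) - H(X,Y|Z)

H(Z) = 0.2950
H(X,Z) = 0.4894 → H(X|Z) = 0.1944
H(Y,Z) = 0.5706 → H(Y|Z) = 0.2757
H(X,Y,Z) = 0.7592 → H(X,Y|Z) = 0.4642

I(X;Y|Z) = 0.1944 + 0.2757 - 0.4642 = 0.0059 dits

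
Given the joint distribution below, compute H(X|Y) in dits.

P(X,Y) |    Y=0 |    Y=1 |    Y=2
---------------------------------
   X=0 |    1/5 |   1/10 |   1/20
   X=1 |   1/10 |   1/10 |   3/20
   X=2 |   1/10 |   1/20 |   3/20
0.4478 dits

Using the chain rule: H(X|Y) = H(X,Y) - H(Y)

First, compute H(X,Y) = 0.9171 dits

Marginal P(Y) = (2/5, 1/4, 7/20)
H(Y) = 0.4693 dits

H(X|Y) = H(X,Y) - H(Y) = 0.9171 - 0.4693 = 0.4478 dits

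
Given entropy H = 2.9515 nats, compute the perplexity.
19.1346

Perplexity is e^H (or exp(H) for natural log).

H = 2.9515 nats
Perplexity = e^2.9515 = 19.1346

Interpretation: The model's uncertainty is equivalent to choosing uniformly among 19.1 options.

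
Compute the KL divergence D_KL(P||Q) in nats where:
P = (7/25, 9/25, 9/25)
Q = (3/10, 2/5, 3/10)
0.0084 nats

KL divergence: D_KL(P||Q) = Σ p(x) log(p(x)/q(x))

Computing term by term:
  x=0: 7/25 × log_e[(7/25)/(3/10)] = 7/25 × -0.0690 = -0.0193
  x=1: 9/25 × log_e[(9/25)/(2/5)] = 9/25 × -0.1054 = -0.0379
  x=2: 9/25 × log_e[(9/25)/(3/10)] = 9/25 × 0.1823 = 0.0656

D_KL(P||Q) = 0.0084 nats

Note: KL divergence is always non-negative and equals 0 iff P = Q.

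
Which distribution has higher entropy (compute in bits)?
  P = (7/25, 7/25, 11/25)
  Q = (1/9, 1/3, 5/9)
P

Computing entropies in bits:
H(P) = 1.5496
H(Q) = 1.3516

Distribution P has higher entropy.

Intuition: The distribution closer to uniform (more spread out) has higher entropy.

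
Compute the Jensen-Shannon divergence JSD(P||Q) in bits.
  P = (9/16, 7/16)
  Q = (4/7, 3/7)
0.0001 bits

Jensen-Shannon divergence is:
JSD(P||Q) = 0.5 × D_KL(P||M) + 0.5 × D_KL(Q||M)
where M = 0.5 × (P + Q) is the mixture distribution.

M = 0.5 × (9/16, 7/16) + 0.5 × (4/7, 3/7) = (0.566964, 0.433036)

D_KL(P||M) = 0.0001 bits
D_KL(Q||M) = 0.0001 bits

JSD(P||Q) = 0.5 × 0.0001 + 0.5 × 0.0001 = 0.0001 bits

Unlike KL divergence, JSD is symmetric and bounded: 0 ≤ JSD ≤ log(2).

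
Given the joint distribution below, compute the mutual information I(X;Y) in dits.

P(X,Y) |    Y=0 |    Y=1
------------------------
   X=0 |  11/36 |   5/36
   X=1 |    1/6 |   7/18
0.0331 dits

Mutual information: I(X;Y) = H(X) + H(Y) - H(X,Y)

Marginals:
P(X) = (4/9, 5/9), H(X) = 0.2983 dits
P(Y) = (17/36, 19/36), H(Y) = 0.3004 dits

Joint entropy: H(X,Y) = 0.5656 dits

I(X;Y) = 0.2983 + 0.3004 - 0.5656 = 0.0331 dits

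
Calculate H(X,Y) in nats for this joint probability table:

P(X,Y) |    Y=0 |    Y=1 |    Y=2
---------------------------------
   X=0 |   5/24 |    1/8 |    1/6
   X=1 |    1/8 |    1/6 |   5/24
1.7707 nats

Joint entropy is H(X,Y) = -Σ_{x,y} p(x,y) log p(x,y).

Summing over all non-zero entries:
H(X,Y) = -[5/24·log_e(5/24) + 1/8·log_e(1/8) + 1/6·log_e(1/6) + 1/8·log_e(1/8) + 1/6·log_e(1/6) + 5/24·log_e(5/24)]
H(X,Y) = 1.7707 nats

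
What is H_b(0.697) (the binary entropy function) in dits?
0.2664 dits

The binary entropy function is:
H(p) = -p log(p) - (1-p) log(1-p)

H(0.697) = -0.697 × log_10(0.697) - 0.303 × log_10(0.303)
H(0.697) = 0.2664 dits

Note: Binary entropy is maximized at p=0.5 (H=1 bit) and minimized at p=0 or p=1 (H=0).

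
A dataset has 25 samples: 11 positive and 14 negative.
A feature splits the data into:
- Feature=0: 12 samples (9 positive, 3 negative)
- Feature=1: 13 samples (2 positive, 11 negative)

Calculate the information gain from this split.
0.2781 bits

Information Gain = H(Y) - H(Y|Feature)

Before split:
P(positive) = 11/25 = 0.4400
H(Y) = 0.9896 bits

After split:
Feature=0: H = 0.8113 bits (weight = 12/25)
Feature=1: H = 0.6194 bits (weight = 13/25)
H(Y|Feature) = (12/25)×0.8113 + (13/25)×0.6194 = 0.7115 bits

Information Gain = 0.9896 - 0.7115 = 0.2781 bits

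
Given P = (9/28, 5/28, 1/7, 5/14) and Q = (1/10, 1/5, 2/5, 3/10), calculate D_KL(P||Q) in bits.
0.3899 bits

KL divergence: D_KL(P||Q) = Σ p(x) log(p(x)/q(x))

Computing term by term:
  x=0: 9/28 × log_2[(9/28)/(1/10)] = 9/28 × 1.6845 = 0.5414
  x=1: 5/28 × log_2[(5/28)/(1/5)] = 5/28 × -0.1635 = -0.0292
  x=2: 1/7 × log_2[(1/7)/(2/5)] = 1/7 × -1.4854 = -0.2122
  x=3: 5/14 × log_2[(5/14)/(3/10)] = 5/14 × 0.2515 = 0.0898

D_KL(P||Q) = 0.3899 bits

Note: KL divergence is always non-negative and equals 0 iff P = Q.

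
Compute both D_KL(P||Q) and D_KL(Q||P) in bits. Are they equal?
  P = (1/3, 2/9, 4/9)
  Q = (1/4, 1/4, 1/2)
D_KL(P||Q) = 0.0251, D_KL(Q||P) = 0.0237

KL divergence is not symmetric: D_KL(P||Q) ≠ D_KL(Q||P) in general.

D_KL(P||Q) = 0.0251 bits
D_KL(Q||P) = 0.0237 bits

No, they are not equal!

This asymmetry is why KL divergence is not a true distance metric.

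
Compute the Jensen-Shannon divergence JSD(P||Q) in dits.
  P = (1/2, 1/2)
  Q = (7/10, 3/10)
0.0091 dits

Jensen-Shannon divergence is:
JSD(P||Q) = 0.5 × D_KL(P||M) + 0.5 × D_KL(Q||M)
where M = 0.5 × (P + Q) is the mixture distribution.

M = 0.5 × (1/2, 1/2) + 0.5 × (7/10, 3/10) = (3/5, 2/5)

D_KL(P||M) = 0.0089 dits
D_KL(Q||M) = 0.0094 dits

JSD(P||Q) = 0.5 × 0.0089 + 0.5 × 0.0094 = 0.0091 dits

Unlike KL divergence, JSD is symmetric and bounded: 0 ≤ JSD ≤ log(2).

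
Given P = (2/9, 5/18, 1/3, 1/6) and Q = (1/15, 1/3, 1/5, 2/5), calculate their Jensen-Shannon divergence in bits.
0.0816 bits

Jensen-Shannon divergence is:
JSD(P||Q) = 0.5 × D_KL(P||M) + 0.5 × D_KL(Q||M)
where M = 0.5 × (P + Q) is the mixture distribution.

M = 0.5 × (2/9, 5/18, 1/3, 1/6) + 0.5 × (1/15, 1/3, 1/5, 2/5) = (0.144444, 11/36, 4/15, 0.283333)

D_KL(P||M) = 0.0796 bits
D_KL(Q||M) = 0.0835 bits

JSD(P||Q) = 0.5 × 0.0796 + 0.5 × 0.0835 = 0.0816 bits

Unlike KL divergence, JSD is symmetric and bounded: 0 ≤ JSD ≤ log(2).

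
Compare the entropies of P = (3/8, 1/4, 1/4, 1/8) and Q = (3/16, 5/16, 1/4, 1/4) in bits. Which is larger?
Q

Computing entropies in bits:
H(P) = 1.9056
H(Q) = 1.9772

Distribution Q has higher entropy.

Intuition: The distribution closer to uniform (more spread out) has higher entropy.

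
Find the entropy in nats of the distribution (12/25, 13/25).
0.6923 nats

Shannon entropy is H(X) = -Σ p(x) log p(x).

For P = (12/25, 13/25):
H = -12/25 × log_e(12/25) -13/25 × log_e(13/25)
H = 0.6923 nats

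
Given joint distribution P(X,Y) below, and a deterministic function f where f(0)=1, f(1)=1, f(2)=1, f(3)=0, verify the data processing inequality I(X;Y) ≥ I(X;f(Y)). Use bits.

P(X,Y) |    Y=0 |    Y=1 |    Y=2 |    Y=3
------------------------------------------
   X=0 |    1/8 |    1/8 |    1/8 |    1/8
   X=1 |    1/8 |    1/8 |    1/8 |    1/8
I(X;Y) = 0.0000, I(X;f(Y)) = 0.0000, inequality holds: 0.0000 ≥ 0.0000

Data Processing Inequality: For any Markov chain X → Y → Z, we have I(X;Y) ≥ I(X;Z).

Here Z = f(Y) is a deterministic function of Y, forming X → Y → Z.

Original I(X;Y) = 0.0000 bits

After applying f:
P(X,Z) where Z=f(Y):
- P(X,Z=0) = P(X,Y=3)
- P(X,Z=1) = P(X,Y=0) + P(X,Y=1) + P(X,Y=2)

I(X;Z) = I(X;f(Y)) = 0.0000 bits

Verification: 0.0000 ≥ 0.0000 ✓

Information cannot be created by processing; the function f can only lose information about X.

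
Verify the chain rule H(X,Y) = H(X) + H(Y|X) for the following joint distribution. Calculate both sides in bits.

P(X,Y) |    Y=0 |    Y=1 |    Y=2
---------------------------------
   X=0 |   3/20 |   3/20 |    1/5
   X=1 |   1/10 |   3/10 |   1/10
H(X,Y) = 2.4710, H(X) = 1.0000, H(Y|X) = 1.4710 (all in bits)

Chain rule: H(X,Y) = H(X) + H(Y|X)

Left side — joint entropy directly:
H(X,Y) = -Σ p(x,y) log p(x,y) = 2.4710 bits

Right side — compute H(Y|X) from the conditional distributions:
P(X) = (1/2, 1/2), so H(X) = 1.0000 bits
H(Y|X) = Σ_x P(X=x) · H(Y|X=x):
  P(Y|X=0) = (3/10, 3/10, 2/5), H(Y|X=0) = 1.5710, weight P(X=0) = 1/2
  P(Y|X=1) = (1/5, 3/5, 1/5), H(Y|X=1) = 1.3710, weight P(X=1) = 1/2
H(Y|X) = 1.4710 bits

H(X) + H(Y|X) = 1.0000 + 1.4710 = 2.4710 bits

Both sides equal 2.4710 bits. ✓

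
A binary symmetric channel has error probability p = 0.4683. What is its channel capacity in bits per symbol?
0.0029 bits

For a binary symmetric channel (BSC) with error probability p:
Capacity C = 1 - H(p) bits per symbol

where H(p) = -p log₂(p) - (1-p) log₂(1-p) is the binary entropy function.

H(0.4683) = 0.9971 bits
C = 1 - 0.9971 = 0.0029 bits per symbol

This means we can reliably transmit up to 0.0029 bits of information per channel use.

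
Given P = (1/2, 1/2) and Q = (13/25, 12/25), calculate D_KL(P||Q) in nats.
0.0008 nats

KL divergence: D_KL(P||Q) = Σ p(x) log(p(x)/q(x))

Computing term by term:
  x=0: 1/2 × log_e[(1/2)/(13/25)] = 1/2 × -0.0392 = -0.0196
  x=1: 1/2 × log_e[(1/2)/(12/25)] = 1/2 × 0.0408 = 0.0204

D_KL(P||Q) = 0.0008 nats

Note: KL divergence is always non-negative and equals 0 iff P = Q.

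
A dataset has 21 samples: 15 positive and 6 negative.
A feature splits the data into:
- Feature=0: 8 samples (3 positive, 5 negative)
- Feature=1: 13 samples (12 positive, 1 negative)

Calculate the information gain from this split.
0.2573 bits

Information Gain = H(Y) - H(Y|Feature)

Before split:
P(positive) = 15/21 = 0.7143
H(Y) = 0.8631 bits

After split:
Feature=0: H = 0.9544 bits (weight = 8/21)
Feature=1: H = 0.3912 bits (weight = 13/21)
H(Y|Feature) = (8/21)×0.9544 + (13/21)×0.3912 = 0.6058 bits

Information Gain = 0.8631 - 0.6058 = 0.2573 bits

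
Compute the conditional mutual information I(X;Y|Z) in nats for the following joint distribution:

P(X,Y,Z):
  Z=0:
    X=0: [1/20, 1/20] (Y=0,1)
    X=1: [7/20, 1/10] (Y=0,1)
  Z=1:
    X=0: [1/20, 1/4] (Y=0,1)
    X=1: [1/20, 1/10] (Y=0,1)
0.0223 nats

Conditional mutual information: I(X;Y|Z) = H(X|Z) + H(Y|Z) - H(X,Y|Z)

H(Z) = 0.6881
H(X,Z) = 1.2353 → H(X|Z) = 0.5472
H(Y,Z) = 1.2488 → H(Y|Z) = 0.5606
H(X,Y,Z) = 1.7737 → H(X,Y|Z) = 1.0855

I(X;Y|Z) = 0.5472 + 0.5606 - 1.0855 = 0.0223 nats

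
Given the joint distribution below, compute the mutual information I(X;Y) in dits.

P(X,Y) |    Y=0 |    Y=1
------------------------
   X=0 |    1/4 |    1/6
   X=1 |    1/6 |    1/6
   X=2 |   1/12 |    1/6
0.0098 dits

Mutual information: I(X;Y) = H(X) + H(Y) - H(X,Y)

Marginals:
P(X) = (5/12, 1/3, 1/4), H(X) = 0.4680 dits
P(Y) = (1/2, 1/2), H(Y) = 0.3010 dits

Joint entropy: H(X,Y) = 0.7592 dits

I(X;Y) = 0.4680 + 0.3010 - 0.7592 = 0.0098 dits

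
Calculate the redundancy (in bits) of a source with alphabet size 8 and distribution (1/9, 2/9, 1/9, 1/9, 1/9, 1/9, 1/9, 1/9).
0.0523 bits

Redundancy measures how far a source is from maximum entropy:
R = H_max - H(X)

Maximum entropy for 8 symbols: H_max = log_2(8) = 3.0000 bits
Actual entropy: H(X) = 2.9477 bits
Redundancy: R = 3.0000 - 2.9477 = 0.0523 bits

This redundancy represents potential for compression: the source could be compressed by 0.0523 bits per symbol.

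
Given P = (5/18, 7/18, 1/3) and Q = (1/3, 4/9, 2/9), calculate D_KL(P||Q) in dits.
0.0141 dits

KL divergence: D_KL(P||Q) = Σ p(x) log(p(x)/q(x))

Computing term by term:
  x=0: 5/18 × log_10[(5/18)/(1/3)] = 5/18 × -0.0792 = -0.0220
  x=1: 7/18 × log_10[(7/18)/(4/9)] = 7/18 × -0.0580 = -0.0226
  x=2: 1/3 × log_10[(1/3)/(2/9)] = 1/3 × 0.1761 = 0.0587

D_KL(P||Q) = 0.0141 dits

Note: KL divergence is always non-negative and equals 0 iff P = Q.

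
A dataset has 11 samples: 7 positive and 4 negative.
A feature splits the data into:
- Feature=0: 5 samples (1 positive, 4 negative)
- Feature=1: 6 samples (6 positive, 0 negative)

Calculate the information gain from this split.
0.6175 bits

Information Gain = H(Y) - H(Y|Feature)

Before split:
P(positive) = 7/11 = 0.6364
H(Y) = 0.9457 bits

After split:
Feature=0: H = 0.7219 bits (weight = 5/11)
Feature=1: H = 0.0000 bits (weight = 6/11)
H(Y|Feature) = (5/11)×0.7219 + (6/11)×0.0000 = 0.3281 bits

Information Gain = 0.9457 - 0.3281 = 0.6175 bits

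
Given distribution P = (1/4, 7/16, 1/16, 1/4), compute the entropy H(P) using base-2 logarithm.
1.7718 bits

Shannon entropy is H(X) = -Σ p(x) log p(x).

For P = (1/4, 7/16, 1/16, 1/4):
H = -1/4 × log_2(1/4) -7/16 × log_2(7/16) -1/16 × log_2(1/16) -1/4 × log_2(1/4)
H = 1.7718 bits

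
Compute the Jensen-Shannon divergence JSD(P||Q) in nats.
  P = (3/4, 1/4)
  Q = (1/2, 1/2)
0.0338 nats

Jensen-Shannon divergence is:
JSD(P||Q) = 0.5 × D_KL(P||M) + 0.5 × D_KL(Q||M)
where M = 0.5 × (P + Q) is the mixture distribution.

M = 0.5 × (3/4, 1/4) + 0.5 × (1/2, 1/2) = (5/8, 3/8)

D_KL(P||M) = 0.0354 nats
D_KL(Q||M) = 0.0323 nats

JSD(P||Q) = 0.5 × 0.0354 + 0.5 × 0.0323 = 0.0338 nats

Unlike KL divergence, JSD is symmetric and bounded: 0 ≤ JSD ≤ log(2).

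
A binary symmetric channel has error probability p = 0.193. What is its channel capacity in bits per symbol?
0.2923 bits

For a binary symmetric channel (BSC) with error probability p:
Capacity C = 1 - H(p) bits per symbol

where H(p) = -p log₂(p) - (1-p) log₂(1-p) is the binary entropy function.

H(0.193) = 0.7077 bits
C = 1 - 0.7077 = 0.2923 bits per symbol

This means we can reliably transmit up to 0.2923 bits of information per channel use.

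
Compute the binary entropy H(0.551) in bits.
0.9925 bits

The binary entropy function is:
H(p) = -p log(p) - (1-p) log(1-p)

H(0.551) = -0.551 × log_2(0.551) - 0.449 × log_2(0.449)
H(0.551) = 0.9925 bits

Note: Binary entropy is maximized at p=0.5 (H=1 bit) and minimized at p=0 or p=1 (H=0).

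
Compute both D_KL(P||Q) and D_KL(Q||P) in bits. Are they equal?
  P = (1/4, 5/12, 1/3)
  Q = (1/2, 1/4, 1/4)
D_KL(P||Q) = 0.1954, D_KL(Q||P) = 0.2120

KL divergence is not symmetric: D_KL(P||Q) ≠ D_KL(Q||P) in general.

D_KL(P||Q) = 0.1954 bits
D_KL(Q||P) = 0.2120 bits

No, they are not equal!

This asymmetry is why KL divergence is not a true distance metric.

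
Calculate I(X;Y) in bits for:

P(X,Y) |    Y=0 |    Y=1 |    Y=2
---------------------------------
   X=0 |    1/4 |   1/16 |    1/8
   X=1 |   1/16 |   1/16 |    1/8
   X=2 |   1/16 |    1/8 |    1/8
0.1075 bits

Mutual information: I(X;Y) = H(X) + H(Y) - H(X,Y)

Marginals:
P(X) = (7/16, 1/4, 5/16), H(X) = 1.5462 bits
P(Y) = (3/8, 1/4, 3/8), H(Y) = 1.5613 bits

Joint entropy: H(X,Y) = 3.0000 bits

I(X;Y) = 1.5462 + 1.5613 - 3.0000 = 0.1075 bits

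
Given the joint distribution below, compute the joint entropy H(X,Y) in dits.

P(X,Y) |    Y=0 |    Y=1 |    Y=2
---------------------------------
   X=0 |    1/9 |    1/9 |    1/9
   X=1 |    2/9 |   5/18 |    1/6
0.7475 dits

Joint entropy is H(X,Y) = -Σ_{x,y} p(x,y) log p(x,y).

Summing over all non-zero entries:
H(X,Y) = -[1/9·log_10(1/9) + 1/9·log_10(1/9) + 1/9·log_10(1/9) + 2/9·log_10(2/9) + 5/18·log_10(5/18) + 1/6·log_10(1/6)]
H(X,Y) = 0.7475 dits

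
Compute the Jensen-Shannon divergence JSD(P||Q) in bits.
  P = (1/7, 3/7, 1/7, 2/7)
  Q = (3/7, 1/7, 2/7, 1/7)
0.1429 bits

Jensen-Shannon divergence is:
JSD(P||Q) = 0.5 × D_KL(P||M) + 0.5 × D_KL(Q||M)
where M = 0.5 × (P + Q) is the mixture distribution.

M = 0.5 × (1/7, 3/7, 1/7, 2/7) + 0.5 × (3/7, 1/7, 2/7, 1/7) = (2/7, 2/7, 3/14, 3/14)

D_KL(P||M) = 0.1429 bits
D_KL(Q||M) = 0.1429 bits

JSD(P||Q) = 0.5 × 0.1429 + 0.5 × 0.1429 = 0.1429 bits

Unlike KL divergence, JSD is symmetric and bounded: 0 ≤ JSD ≤ log(2).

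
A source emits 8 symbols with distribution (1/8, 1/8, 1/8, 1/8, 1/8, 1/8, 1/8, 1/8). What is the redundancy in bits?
0.0000 bits

Redundancy measures how far a source is from maximum entropy:
R = H_max - H(X)

Maximum entropy for 8 symbols: H_max = log_2(8) = 3.0000 bits
Actual entropy: H(X) = 3.0000 bits
Redundancy: R = 3.0000 - 3.0000 = 0.0000 bits

This redundancy represents potential for compression: the source could be compressed by 0.0000 bits per symbol.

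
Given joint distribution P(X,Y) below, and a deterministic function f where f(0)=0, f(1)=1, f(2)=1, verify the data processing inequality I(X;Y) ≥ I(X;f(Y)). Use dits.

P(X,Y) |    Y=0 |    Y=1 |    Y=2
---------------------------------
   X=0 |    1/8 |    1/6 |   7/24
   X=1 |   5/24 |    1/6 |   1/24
I(X;Y) = 0.0443, I(X;f(Y)) = 0.0194, inequality holds: 0.0443 ≥ 0.0194

Data Processing Inequality: For any Markov chain X → Y → Z, we have I(X;Y) ≥ I(X;Z).

Here Z = f(Y) is a deterministic function of Y, forming X → Y → Z.

Original I(X;Y) = 0.0443 dits

After applying f:
P(X,Z) where Z=f(Y):
- P(X,Z=0) = P(X,Y=0)
- P(X,Z=1) = P(X,Y=1) + P(X,Y=2)

I(X;Z) = I(X;f(Y)) = 0.0194 dits

Verification: 0.0443 ≥ 0.0194 ✓

Information cannot be created by processing; the function f can only lose information about X.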